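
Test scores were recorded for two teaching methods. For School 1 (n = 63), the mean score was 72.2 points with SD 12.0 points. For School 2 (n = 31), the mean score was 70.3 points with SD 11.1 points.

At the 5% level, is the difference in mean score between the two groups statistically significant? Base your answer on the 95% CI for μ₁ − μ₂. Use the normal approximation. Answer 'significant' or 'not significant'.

SE₁ = s₁/√n₁ = 12.0/√63 = 1.5119; SE₂ = 11.1/√31 = 1.9936.
Independent samples, unequal variances: SE_diff = √(SE₁² + SE₂²) = √(2.28584161 + 3.97444096) = 2.5021.
z* = 1.960, so margin of error = 1.960 × 2.5021 = 4.9041.
Difference in means = 72.2 − 70.3 = 1.9000.
1.9000 ± 4.9041 → (-3.0041, 6.8041).
The interval (-3.0041, 6.8041) contains 0, so the difference is not significant.

not significant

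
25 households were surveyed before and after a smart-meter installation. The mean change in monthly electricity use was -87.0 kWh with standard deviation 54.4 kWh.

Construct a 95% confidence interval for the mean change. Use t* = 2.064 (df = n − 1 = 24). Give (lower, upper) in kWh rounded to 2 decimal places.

(-109.46, -64.54)

This is a matched-pairs design, so SE = s_d/√n = 54.4/√25 = 10.8800.
Margin = 2.064 × 10.8800 = 22.4563; the interval is -87.0 ± 22.4563 = (-109.46, -64.54).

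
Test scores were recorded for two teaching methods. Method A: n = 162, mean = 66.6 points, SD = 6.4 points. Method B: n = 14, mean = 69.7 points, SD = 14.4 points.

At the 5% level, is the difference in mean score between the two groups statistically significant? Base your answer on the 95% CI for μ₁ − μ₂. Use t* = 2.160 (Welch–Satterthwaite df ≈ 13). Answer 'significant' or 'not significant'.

SE₁ = s₁/√n₁ = 6.4/√162 = 0.5028; SE₂ = 14.4/√14 = 3.8486.
Independent samples, unequal variances: SE_diff = √(SE₁² + SE₂²) = √(0.25280784 + 14.81172196) = 3.8813.
t* = 2.160, so margin of error = 2.160 × 3.8813 = 8.3836.
Difference in means = 66.6 − 69.7 = -3.1000.
-3.1000 ± 8.3836 → (-11.4836, 5.2836).
The interval (-11.4836, 5.2836) contains 0, so the difference is not significant.

not significant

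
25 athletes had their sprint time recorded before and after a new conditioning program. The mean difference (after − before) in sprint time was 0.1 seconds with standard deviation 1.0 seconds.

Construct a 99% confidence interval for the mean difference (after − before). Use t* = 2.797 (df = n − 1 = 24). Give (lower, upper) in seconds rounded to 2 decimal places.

(-0.46, 0.66)

This is a matched-pairs design, so SE = s_d/√n = 1.0/√25 = 0.2000.
Margin = 2.797 × 0.2000 = 0.5594; the interval is 0.1 ± 0.5594 = (-0.46, 0.66).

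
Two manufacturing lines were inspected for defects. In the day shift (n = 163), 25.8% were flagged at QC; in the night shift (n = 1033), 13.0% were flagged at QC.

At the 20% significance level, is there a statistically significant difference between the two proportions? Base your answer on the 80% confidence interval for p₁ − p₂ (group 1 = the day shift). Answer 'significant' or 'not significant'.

The two standard errors are √(0.2580×0.7420/163) = 0.03427 and √(0.1300×0.8700/1033) = 0.01046.
Because the samples are independent, SE_diff = √(0.03427² + 0.01046²) = 0.03583.
Using z* = 1.282 for 80%, ME = 1.282 × 0.03583 = 0.04593.
p̂₁ − p̂₂ = 0.1280; interval 0.1280 ± 0.04593 gives (0.08207, 0.17393).
The interval (0.08207, 0.17393) does not contain 0, so the difference is significant.

significant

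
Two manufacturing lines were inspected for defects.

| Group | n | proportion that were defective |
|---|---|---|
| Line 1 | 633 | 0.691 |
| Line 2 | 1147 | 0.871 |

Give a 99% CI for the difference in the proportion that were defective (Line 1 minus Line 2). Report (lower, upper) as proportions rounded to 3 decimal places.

The two standard errors are √(0.6910×0.3090/633) = 0.01837 and √(0.8710×0.1290/1147) = 0.00990.
Because the samples are independent, SE_diff = √(0.01837² + 0.00990²) = 0.02087.
Using z* = 2.576 for 99%, ME = 2.576 × 0.02087 = 0.05376.
p̂₁ − p̂₂ = -0.1800; interval -0.1800 ± 0.05376 gives (-0.234, -0.126).

(-0.234, -0.126)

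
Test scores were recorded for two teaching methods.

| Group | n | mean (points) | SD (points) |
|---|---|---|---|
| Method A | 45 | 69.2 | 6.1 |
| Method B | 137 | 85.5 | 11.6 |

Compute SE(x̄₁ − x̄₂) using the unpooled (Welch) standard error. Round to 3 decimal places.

SE₁ = s₁/√n₁ = 6.1/√45 = 0.9093; SE₂ = 11.6/√137 = 0.9911.
Independent samples, unequal variances: SE_diff = √(SE₁² + SE₂²) = √(0.82682649 + 0.98227921) = 1.3450.

1.345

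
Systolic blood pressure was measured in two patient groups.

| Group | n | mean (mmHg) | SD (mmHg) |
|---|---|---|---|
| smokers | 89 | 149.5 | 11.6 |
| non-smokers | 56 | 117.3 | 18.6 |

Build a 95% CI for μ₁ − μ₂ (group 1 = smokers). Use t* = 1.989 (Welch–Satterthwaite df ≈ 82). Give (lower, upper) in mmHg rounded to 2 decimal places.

(26.68, 37.72)

Per-group SEs: s₁/√n₁ = 11.6/√89 = 1.2296, s₂/√n₂ = 18.6/√56 = 2.4855.
Unpooled SE of the difference: √(1.51191616 + 6.17771025) = 2.7730.
Margin of error = t* · SE = 1.989 × 2.7730 = 5.5155.
x̄₁ − x̄₂ = 149.5 − 117.3 = 32.2000.
CI: 32.2000 ± 5.5155 = (26.68, 37.72).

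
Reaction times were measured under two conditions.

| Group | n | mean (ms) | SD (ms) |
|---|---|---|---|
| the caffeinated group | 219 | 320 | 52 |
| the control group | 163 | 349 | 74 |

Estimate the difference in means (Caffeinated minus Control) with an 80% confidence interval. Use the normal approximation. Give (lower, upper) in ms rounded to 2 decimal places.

(-37.69, -20.31)

Standard errors of each mean: 52/√219 = 3.5138 and 74/√163 = 5.7961.
SE(x̄₁ − x̄₂) = √(3.5138² + 5.7961²) = 6.7780 for independent samples with unequal variances.
With z* = 1.282, the margin is 1.282 × 6.7780 = 8.6894.
x̄₁ − x̄₂ = 320 − 349 = -29.0000; the interval is -29.0000 ± 8.6894 = (-37.69, -20.31).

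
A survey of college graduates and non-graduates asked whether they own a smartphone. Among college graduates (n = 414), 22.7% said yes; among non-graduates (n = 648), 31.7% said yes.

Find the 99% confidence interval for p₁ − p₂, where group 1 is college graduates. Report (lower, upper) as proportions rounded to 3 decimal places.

Each SE is √(p̂(1−p̂)/n): √(0.2270·0.7730/414) = 0.02059 and √(0.3170·0.6830/648) = 0.01828.
SE(p̂₁ − p̂₂) = √(SE₁² + SE₂²) = √(0.0004239481 + 0.0003341584) = 0.02753, since the two samples are independent.
At 99% confidence z* = 2.576; margin = 2.576 × 0.02753 = 0.07092.
The difference is 0.2270 − 0.3170 = -0.0900, so the interval is -0.0900 ± 0.07092 = (-0.161, -0.019).

(-0.161, -0.019)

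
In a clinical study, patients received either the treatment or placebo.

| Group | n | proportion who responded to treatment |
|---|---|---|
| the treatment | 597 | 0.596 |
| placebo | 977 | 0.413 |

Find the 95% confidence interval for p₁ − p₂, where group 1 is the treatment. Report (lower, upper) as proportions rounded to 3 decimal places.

Each SE is √(p̂(1−p̂)/n): √(0.5960·0.4040/597) = 0.02008 and √(0.4130·0.5870/977) = 0.01575.
SE(p̂₁ − p̂₂) = √(SE₁² + SE₂²) = √(0.0004032064 + 0.0002480625) = 0.02552, since the two samples are independent.
At 95% confidence z* = 1.960; margin = 1.960 × 0.02552 = 0.05002.
The difference is 0.5960 − 0.4130 = 0.1830, so the interval is 0.1830 ± 0.05002 = (0.133, 0.233).

(0.133, 0.233)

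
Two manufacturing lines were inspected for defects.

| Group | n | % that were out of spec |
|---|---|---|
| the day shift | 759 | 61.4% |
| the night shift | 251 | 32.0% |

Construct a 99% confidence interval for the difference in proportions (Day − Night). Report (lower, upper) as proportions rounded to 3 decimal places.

(0.206, 0.382)

SE₁ = √(p̂₁(1−p̂₁)/n₁) = √(0.6140·0.3860/759) = 0.01767; SE₂ = √(0.3200·0.6800/251) = 0.02944.
Independent samples: SE of the difference = √(SE₁² + SE₂²) = √(0.0003122289 + 0.0008667136) = 0.03434.
z* for 99% confidence is 2.576, so the margin of error is 2.576 × 0.03434 = 0.08846.
Point estimate p̂₁ − p̂₂ = 0.6140 − 0.3200 = 0.2940.
0.2940 ± 0.08846 → (0.206, 0.382).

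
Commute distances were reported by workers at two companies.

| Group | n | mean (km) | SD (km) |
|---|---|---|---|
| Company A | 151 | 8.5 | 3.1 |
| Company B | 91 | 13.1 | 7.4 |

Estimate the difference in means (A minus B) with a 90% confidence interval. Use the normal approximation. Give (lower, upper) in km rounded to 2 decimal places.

(-5.94, -3.26)

Per-group SEs: s₁/√n₁ = 3.1/√151 = 0.2523, s₂/√n₂ = 7.4/√91 = 0.7757.
Unpooled SE of the difference: √(0.06365529 + 0.60171049) = 0.8157.
Margin of error = z* · SE = 1.645 × 0.8157 = 1.3418.
x̄₁ − x̄₂ = 8.5 − 13.1 = -4.6000.
CI: -4.6000 ± 1.3418 = (-5.94, -3.26).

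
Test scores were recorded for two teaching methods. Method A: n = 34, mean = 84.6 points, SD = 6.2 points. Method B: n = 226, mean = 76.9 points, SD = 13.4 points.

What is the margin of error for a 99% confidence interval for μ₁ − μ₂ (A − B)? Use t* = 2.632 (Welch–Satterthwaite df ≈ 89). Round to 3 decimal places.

3.652

Per-group SEs: s₁/√n₁ = 6.2/√34 = 1.0633, s₂/√n₂ = 13.4/√226 = 0.8914.
Unpooled SE of the difference: √(1.13060689 + 0.79459396) = 1.3875.
Margin of error = t* · SE = 2.632 × 1.3875 = 3.6519.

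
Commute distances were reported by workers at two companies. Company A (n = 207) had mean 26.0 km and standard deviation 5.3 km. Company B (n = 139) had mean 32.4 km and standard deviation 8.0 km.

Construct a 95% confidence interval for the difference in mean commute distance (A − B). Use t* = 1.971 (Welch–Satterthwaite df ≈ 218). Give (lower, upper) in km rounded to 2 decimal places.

(-7.92, -4.88)

SE₁ = s₁/√n₁ = 5.3/√207 = 0.3684; SE₂ = 8.0/√139 = 0.6786.
Independent samples, unequal variances: SE_diff = √(SE₁² + SE₂²) = √(0.13571856 + 0.46049796) = 0.7722.
t* = 1.971, so margin of error = 1.971 × 0.7722 = 1.5220.
Difference in means = 26.0 − 32.4 = -6.4000.
-6.4000 ± 1.5220 → (-7.92, -4.88).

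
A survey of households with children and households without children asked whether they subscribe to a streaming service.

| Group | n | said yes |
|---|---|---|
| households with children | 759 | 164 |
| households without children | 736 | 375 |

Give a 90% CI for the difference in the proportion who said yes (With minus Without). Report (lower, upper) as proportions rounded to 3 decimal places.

(-0.332, -0.254)

p̂₁ = 164/759 = 0.2161 and p̂₂ = 375/736 = 0.5095.
SE₁ = √(p̂₁(1−p̂₁)/n₁) = √(0.2161·0.7839/759) = 0.01494; SE₂ = √(0.5095·0.4905/736) = 0.01843.
Independent samples: SE of the difference = √(SE₁² + SE₂²) = √(0.0002232036 + 0.0003396649) = 0.02372.
z* for 90% confidence is 1.645, so the margin of error is 1.645 × 0.02372 = 0.03902.
Point estimate p̂₁ − p̂₂ = 0.2161 − 0.5095 = -0.2934.
-0.2934 ± 0.03902 → (-0.332, -0.254).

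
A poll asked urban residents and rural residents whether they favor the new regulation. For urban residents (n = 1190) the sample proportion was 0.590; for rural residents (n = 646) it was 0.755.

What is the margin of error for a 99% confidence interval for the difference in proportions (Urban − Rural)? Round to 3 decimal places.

0.057

The two standard errors are √(0.5900×0.4100/1190) = 0.01426 and √(0.7550×0.2450/646) = 0.01692.
Because the samples are independent, SE_diff = √(0.01426² + 0.01692²) = 0.02213.
Using z* = 2.576 for 99%, ME = 2.576 × 0.02213 = 0.05701.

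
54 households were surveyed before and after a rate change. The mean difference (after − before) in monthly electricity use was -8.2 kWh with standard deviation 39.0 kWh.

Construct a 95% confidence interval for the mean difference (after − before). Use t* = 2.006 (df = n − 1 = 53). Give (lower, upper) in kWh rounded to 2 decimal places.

(-18.85, 2.45)

This is a matched-pairs design, so SE = s_d/√n = 39.0/√54 = 5.3072.
Margin = 2.006 × 5.3072 = 10.6462; the interval is -8.2 ± 10.6462 = (-18.85, 2.45).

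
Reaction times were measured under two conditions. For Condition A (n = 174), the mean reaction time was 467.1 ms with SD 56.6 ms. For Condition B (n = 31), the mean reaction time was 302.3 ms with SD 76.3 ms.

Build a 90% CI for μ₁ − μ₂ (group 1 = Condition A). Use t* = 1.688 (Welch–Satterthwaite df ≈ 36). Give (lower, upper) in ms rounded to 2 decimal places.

(140.56, 189.04)

SE₁ = s₁/√n₁ = 56.6/√174 = 4.2908; SE₂ = 76.3/√31 = 13.7039.
Independent samples, unequal variances: SE_diff = √(SE₁² + SE₂²) = √(18.41096464 + 187.79687521) = 14.3599.
t* = 1.688, so margin of error = 1.688 × 14.3599 = 24.2395.
Difference in means = 467.1 − 302.3 = 164.8000.
164.8000 ± 24.2395 → (140.56, 189.04).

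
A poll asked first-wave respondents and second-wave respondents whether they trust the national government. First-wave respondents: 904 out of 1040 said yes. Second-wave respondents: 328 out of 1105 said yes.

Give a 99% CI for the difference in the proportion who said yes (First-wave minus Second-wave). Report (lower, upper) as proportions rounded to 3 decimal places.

First, p̂₁ = 904/1040 = 0.8692; p̂₂ = 328/1105 = 0.2968.
The two standard errors are √(0.8692×0.1308/1040) = 0.01046 and √(0.2968×0.7032/1105) = 0.01374.
Because the samples are independent, SE_diff = √(0.01046² + 0.01374²) = 0.01727.
Using z* = 2.576 for 99%, ME = 2.576 × 0.01727 = 0.04449.
p̂₁ − p̂₂ = 0.5724; interval 0.5724 ± 0.04449 gives (0.528, 0.617).

(0.528, 0.617)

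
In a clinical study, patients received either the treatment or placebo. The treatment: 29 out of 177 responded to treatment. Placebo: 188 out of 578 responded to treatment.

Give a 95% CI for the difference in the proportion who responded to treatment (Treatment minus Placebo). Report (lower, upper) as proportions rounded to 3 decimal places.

p̂₁ = 29/177 = 0.1638 and p̂₂ = 188/578 = 0.3253.
SE₁ = √(p̂₁(1−p̂₁)/n₁) = √(0.1638·0.8362/177) = 0.02782; SE₂ = √(0.3253·0.6747/578) = 0.01949.
Independent samples: SE of the difference = √(SE₁² + SE₂²) = √(0.0007739524 + 0.0003798601) = 0.03397.
z* for 95% confidence is 1.960, so the margin of error is 1.960 × 0.03397 = 0.06658.
Point estimate p̂₁ − p̂₂ = 0.1638 − 0.3253 = -0.1615.
-0.1615 ± 0.06658 → (-0.228, -0.095).

(-0.228, -0.095)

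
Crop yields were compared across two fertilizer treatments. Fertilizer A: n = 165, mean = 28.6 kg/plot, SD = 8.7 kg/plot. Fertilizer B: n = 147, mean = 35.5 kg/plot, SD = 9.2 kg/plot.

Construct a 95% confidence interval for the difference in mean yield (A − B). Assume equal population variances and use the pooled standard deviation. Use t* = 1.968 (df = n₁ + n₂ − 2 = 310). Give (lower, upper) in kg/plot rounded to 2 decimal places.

Pooled variance s_p² = [164·8.7² + 146·9.2²] / (165+147−2) = 79.9052, so s_p = 8.9390.
SE_diff = s_p·√(1/n₁ + 1/n₂) = 8.9390·√(1/165 + 1/147) = 1.0138.
t* = 1.968; margin = 1.968 × 1.0138 = 1.9952.
Difference = 28.6 − 35.5 = -6.9000.
-6.9000 ± 1.9952 → (-8.90, -4.90).

(-8.90, -4.90)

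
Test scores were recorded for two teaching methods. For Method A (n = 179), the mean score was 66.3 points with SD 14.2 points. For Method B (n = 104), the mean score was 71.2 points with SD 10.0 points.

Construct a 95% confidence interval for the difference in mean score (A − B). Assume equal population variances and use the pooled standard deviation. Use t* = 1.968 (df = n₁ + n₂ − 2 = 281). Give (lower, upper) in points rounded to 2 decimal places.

(-8.01, -1.79)

s_p = √[((n₁−1)s₁² + (n₂−1)s₂²)/(n₁+n₂−2)] = √[(178·14.2² + 103·10.0²)/281] = 12.8212.
SE = 12.8212·√(1/179 + 1/104) = 1.5808.
With t* = 1.968, margin = 1.968 × 1.5808 = 3.1110.
x̄₁ − x̄₂ = 66.3 − 71.2 = -4.9000; interval -4.9000 ± 3.1110 = (-8.01, -1.79).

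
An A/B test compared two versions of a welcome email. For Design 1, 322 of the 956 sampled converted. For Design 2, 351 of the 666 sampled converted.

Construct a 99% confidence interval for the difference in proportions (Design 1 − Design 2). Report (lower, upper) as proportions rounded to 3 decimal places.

(-0.254, -0.127)

First, p̂₁ = 322/956 = 0.3368; p̂₂ = 351/666 = 0.5270.
The two standard errors are √(0.3368×0.6632/956) = 0.01529 and √(0.5270×0.4730/666) = 0.01935.
Because the samples are independent, SE_diff = √(0.01529² + 0.01935²) = 0.02466.
Using z* = 2.576 for 99%, ME = 2.576 × 0.02466 = 0.06352.
p̂₁ − p̂₂ = -0.1902; interval -0.1902 ± 0.06352 gives (-0.254, -0.127).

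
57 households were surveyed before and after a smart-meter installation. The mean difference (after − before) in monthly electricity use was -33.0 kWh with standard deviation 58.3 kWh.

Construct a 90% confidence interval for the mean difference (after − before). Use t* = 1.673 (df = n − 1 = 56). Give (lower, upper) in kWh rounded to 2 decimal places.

This is a matched-pairs design, so SE = s_d/√n = 58.3/√57 = 7.7220.
Margin = 1.673 × 7.7220 = 12.9189; the interval is -33.0 ± 12.9189 = (-45.92, -20.08).

(-45.92, -20.08)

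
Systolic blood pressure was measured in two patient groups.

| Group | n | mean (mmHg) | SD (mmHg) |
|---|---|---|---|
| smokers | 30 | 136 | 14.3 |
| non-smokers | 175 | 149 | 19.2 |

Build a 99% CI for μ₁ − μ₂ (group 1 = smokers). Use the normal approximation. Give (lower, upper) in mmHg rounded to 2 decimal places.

Standard errors of each mean: 14.3/√30 = 2.6108 and 19.2/√175 = 1.4514.
SE(x̄₁ − x̄₂) = √(2.6108² + 1.4514²) = 2.9871 for independent samples with unequal variances.
With z* = 2.576, the margin is 2.576 × 2.9871 = 7.6948.
x̄₁ − x̄₂ = 136 − 149 = -13.0000; the interval is -13.0000 ± 7.6948 = (-20.69, -5.31).

(-20.69, -5.31)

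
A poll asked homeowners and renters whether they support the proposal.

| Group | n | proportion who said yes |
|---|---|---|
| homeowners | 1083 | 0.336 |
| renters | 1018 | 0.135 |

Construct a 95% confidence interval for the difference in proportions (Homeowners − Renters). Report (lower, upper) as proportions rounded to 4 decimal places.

(0.1659, 0.2361)

Each SE is √(p̂(1−p̂)/n): √(0.3360·0.6640/1083) = 0.01435 and √(0.1350·0.8650/1018) = 0.01071.
SE(p̂₁ − p̂₂) = √(SE₁² + SE₂²) = √(0.0002059225 + 0.0001147041) = 0.01791, since the two samples are independent.
At 95% confidence z* = 1.960; margin = 1.960 × 0.01791 = 0.03510.
The difference is 0.3360 − 0.1350 = 0.2010, so the interval is 0.2010 ± 0.03510 = (0.1659, 0.2361).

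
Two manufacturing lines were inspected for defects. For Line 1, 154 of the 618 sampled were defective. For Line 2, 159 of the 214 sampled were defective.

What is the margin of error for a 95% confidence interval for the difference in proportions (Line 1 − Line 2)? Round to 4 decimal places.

0.0678

First, p̂₁ = 154/618 = 0.2492; p̂₂ = 159/214 = 0.7430.
The two standard errors are √(0.2492×0.7508/618) = 0.01740 and √(0.7430×0.2570/214) = 0.02987.
Because the samples are independent, SE_diff = √(0.01740² + 0.02987²) = 0.03457.
Using z* = 1.960 for 95%, ME = 1.960 × 0.03457 = 0.06776.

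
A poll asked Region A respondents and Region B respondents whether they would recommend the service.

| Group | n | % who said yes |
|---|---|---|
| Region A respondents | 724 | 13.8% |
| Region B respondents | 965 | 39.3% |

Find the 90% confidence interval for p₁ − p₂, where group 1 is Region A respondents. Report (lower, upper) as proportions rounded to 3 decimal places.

The two standard errors are √(0.1380×0.8620/724) = 0.01282 and √(0.3930×0.6070/965) = 0.01572.
Because the samples are independent, SE_diff = √(0.01282² + 0.01572²) = 0.02028.
Using z* = 1.645 for 90%, ME = 1.645 × 0.02028 = 0.03336.
p̂₁ − p̂₂ = -0.2550; interval -0.2550 ± 0.03336 gives (-0.288, -0.222).

(-0.288, -0.222)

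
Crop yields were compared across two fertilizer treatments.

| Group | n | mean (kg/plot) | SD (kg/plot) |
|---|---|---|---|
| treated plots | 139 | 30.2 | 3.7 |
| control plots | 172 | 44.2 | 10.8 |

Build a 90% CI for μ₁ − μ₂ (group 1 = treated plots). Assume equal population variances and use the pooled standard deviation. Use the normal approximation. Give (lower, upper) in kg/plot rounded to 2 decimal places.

(-15.58, -12.42)

Pooled variance s_p² = [138·3.7² + 171·10.8²] / (139+172−2) = 70.6623, so s_p = 8.4061.
SE_diff = s_p·√(1/n₁ + 1/n₂) = 8.4061·√(1/139 + 1/172) = 0.9587.
z* = 1.645; margin = 1.645 × 0.9587 = 1.5771.
Difference = 30.2 − 44.2 = -14.0000.
-14.0000 ± 1.5771 → (-15.58, -12.42).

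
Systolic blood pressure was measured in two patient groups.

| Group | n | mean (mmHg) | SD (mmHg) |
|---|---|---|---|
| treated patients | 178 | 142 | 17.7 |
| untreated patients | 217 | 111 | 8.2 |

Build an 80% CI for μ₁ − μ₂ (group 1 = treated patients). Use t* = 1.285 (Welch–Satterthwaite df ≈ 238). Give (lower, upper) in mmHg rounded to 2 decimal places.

(29.15, 32.85)

Per-group SEs: s₁/√n₁ = 17.7/√178 = 1.3267, s₂/√n₂ = 8.2/√217 = 0.5567.
Unpooled SE of the difference: √(1.76013289 + 0.30991489) = 1.4388.
Margin of error = t* · SE = 1.285 × 1.4388 = 1.8489.
x̄₁ − x̄₂ = 142 − 111 = 31.0000.
CI: 31.0000 ± 1.8489 = (29.15, 32.85).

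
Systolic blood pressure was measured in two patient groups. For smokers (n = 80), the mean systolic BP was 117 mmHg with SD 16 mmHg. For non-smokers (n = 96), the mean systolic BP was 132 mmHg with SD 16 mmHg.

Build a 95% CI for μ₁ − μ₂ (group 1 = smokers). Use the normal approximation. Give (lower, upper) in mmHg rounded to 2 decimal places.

Per-group SEs: s₁/√n₁ = 16/√80 = 1.7889, s₂/√n₂ = 16/√96 = 1.6330.
Unpooled SE of the difference: √(3.20016321 + 2.666689) = 2.4222.
Margin of error = z* · SE = 1.960 × 2.4222 = 4.7475.
x̄₁ − x̄₂ = 117 − 132 = -15.0000.
CI: -15.0000 ± 4.7475 = (-19.75, -10.25).

(-19.75, -10.25)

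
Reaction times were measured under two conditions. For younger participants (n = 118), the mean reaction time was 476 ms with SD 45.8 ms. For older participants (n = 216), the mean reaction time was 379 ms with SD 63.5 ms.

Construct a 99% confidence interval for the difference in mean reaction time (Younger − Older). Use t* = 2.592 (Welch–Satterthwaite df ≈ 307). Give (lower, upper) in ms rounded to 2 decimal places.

SE₁ = s₁/√n₁ = 45.8/√118 = 4.2162; SE₂ = 63.5/√216 = 4.3206.
Independent samples, unequal variances: SE_diff = √(SE₁² + SE₂²) = √(17.77634244 + 18.66758436) = 6.0369.
t* = 2.592, so margin of error = 2.592 × 6.0369 = 15.6476.
Difference in means = 476 − 379 = 97.0000.
97.0000 ± 15.6476 → (81.35, 112.65).

(81.35, 112.65)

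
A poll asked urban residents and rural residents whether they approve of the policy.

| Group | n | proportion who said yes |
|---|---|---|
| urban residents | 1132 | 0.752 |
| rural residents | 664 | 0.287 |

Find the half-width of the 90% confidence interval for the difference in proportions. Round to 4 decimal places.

SE₁ = √(p̂₁(1−p̂₁)/n₁) = √(0.7520·0.2480/1132) = 0.01284; SE₂ = √(0.2870·0.7130/664) = 0.01756.
Independent samples: SE of the difference = √(SE₁² + SE₂²) = √(0.0001648656 + 0.0003083536) = 0.02175.
z* for 90% confidence is 1.645, so the margin of error is 1.645 × 0.02175 = 0.03578.

0.0358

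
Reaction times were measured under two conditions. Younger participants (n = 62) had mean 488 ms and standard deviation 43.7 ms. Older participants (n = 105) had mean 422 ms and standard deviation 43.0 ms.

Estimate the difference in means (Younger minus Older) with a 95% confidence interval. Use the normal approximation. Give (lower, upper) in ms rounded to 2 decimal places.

Per-group SEs: s₁/√n₁ = 43.7/√62 = 5.5499, s₂/√n₂ = 43.0/√105 = 4.1964.
Unpooled SE of the difference: √(30.80139001 + 17.60977296) = 6.9578.
Margin of error = z* · SE = 1.960 × 6.9578 = 13.6373.
x̄₁ − x̄₂ = 488 − 422 = 66.0000.
CI: 66.0000 ± 13.6373 = (52.36, 79.64).

(52.36, 79.64)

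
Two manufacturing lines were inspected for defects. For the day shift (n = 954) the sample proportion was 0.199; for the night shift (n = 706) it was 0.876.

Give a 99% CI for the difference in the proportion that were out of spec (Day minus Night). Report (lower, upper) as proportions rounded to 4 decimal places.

(-0.7231, -0.6309)

The two standard errors are √(0.1990×0.8010/954) = 0.01293 and √(0.8760×0.1240/706) = 0.01240.
Because the samples are independent, SE_diff = √(0.01293² + 0.01240²) = 0.01791.
Using z* = 2.576 for 99%, ME = 2.576 × 0.01791 = 0.04614.
p̂₁ − p̂₂ = -0.6770; interval -0.6770 ± 0.04614 gives (-0.7231, -0.6309).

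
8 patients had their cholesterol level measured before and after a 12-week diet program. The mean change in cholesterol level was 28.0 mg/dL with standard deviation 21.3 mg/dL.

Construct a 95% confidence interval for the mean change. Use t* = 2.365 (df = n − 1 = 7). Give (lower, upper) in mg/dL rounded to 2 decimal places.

This is a matched-pairs design, so SE = s_d/√n = 21.3/√8 = 7.5307.
Margin = 2.365 × 7.5307 = 17.8101; the interval is 28.0 ± 17.8101 = (10.19, 45.81).

(10.19, 45.81)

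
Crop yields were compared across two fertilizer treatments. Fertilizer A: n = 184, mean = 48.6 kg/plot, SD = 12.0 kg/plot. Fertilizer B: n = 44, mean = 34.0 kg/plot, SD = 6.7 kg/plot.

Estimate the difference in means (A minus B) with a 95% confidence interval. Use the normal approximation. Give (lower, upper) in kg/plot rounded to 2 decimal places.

(11.97, 17.23)

Standard errors of each mean: 12.0/√184 = 0.8847 and 6.7/√44 = 1.0101.
SE(x̄₁ − x̄₂) = √(0.8847² + 1.0101²) = 1.3428 for independent samples with unequal variances.
With z* = 1.960, the margin is 1.960 × 1.3428 = 2.6319.
x̄₁ − x̄₂ = 48.6 − 34.0 = 14.6000; the interval is 14.6000 ± 2.6319 = (11.97, 17.23).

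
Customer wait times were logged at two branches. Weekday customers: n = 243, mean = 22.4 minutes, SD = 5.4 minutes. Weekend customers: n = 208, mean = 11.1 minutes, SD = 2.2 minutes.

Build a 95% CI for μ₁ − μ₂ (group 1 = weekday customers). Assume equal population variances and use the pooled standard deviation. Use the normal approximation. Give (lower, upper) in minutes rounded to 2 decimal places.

(10.52, 12.08)

s_p = √[((n₁−1)s₁² + (n₂−1)s₂²)/(n₁+n₂−2)] = √[(242·5.4² + 207·2.2²)/449] = 4.2365.
SE = 4.2365·√(1/243 + 1/208) = 0.4002.
With z* = 1.960, margin = 1.960 × 0.4002 = 0.7844.
x̄₁ − x̄₂ = 22.4 − 11.1 = 11.3000; interval 11.3000 ± 0.7844 = (10.52, 12.08).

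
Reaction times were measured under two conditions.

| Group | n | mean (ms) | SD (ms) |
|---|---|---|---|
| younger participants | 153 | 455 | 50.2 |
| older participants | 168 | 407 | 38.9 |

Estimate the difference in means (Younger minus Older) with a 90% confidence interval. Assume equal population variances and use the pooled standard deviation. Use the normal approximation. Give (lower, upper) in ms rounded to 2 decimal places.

(39.79, 56.21)

s_p = √[((n₁−1)s₁² + (n₂−1)s₂²)/(n₁+n₂−2)] = √[(152·50.2² + 167·38.9²)/319] = 44.6425.
SE = 44.6425·√(1/153 + 1/168) = 4.9889.
With z* = 1.645, margin = 1.645 × 4.9889 = 8.2067.
x̄₁ − x̄₂ = 455 − 407 = 48.0000; interval 48.0000 ± 8.2067 = (39.79, 56.21).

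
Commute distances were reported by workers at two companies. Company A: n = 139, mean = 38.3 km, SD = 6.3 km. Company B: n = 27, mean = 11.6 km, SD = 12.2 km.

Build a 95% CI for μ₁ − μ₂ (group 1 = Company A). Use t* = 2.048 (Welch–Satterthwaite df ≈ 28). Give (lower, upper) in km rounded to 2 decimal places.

(21.77, 31.63)

Per-group SEs: s₁/√n₁ = 6.3/√139 = 0.5344, s₂/√n₂ = 12.2/√27 = 2.3479.
Unpooled SE of the difference: √(0.28558336 + 5.51263441) = 2.4079.
Margin of error = t* · SE = 2.048 × 2.4079 = 4.9314.
x̄₁ − x̄₂ = 38.3 − 11.6 = 26.7000.
CI: 26.7000 ± 4.9314 = (21.77, 31.63).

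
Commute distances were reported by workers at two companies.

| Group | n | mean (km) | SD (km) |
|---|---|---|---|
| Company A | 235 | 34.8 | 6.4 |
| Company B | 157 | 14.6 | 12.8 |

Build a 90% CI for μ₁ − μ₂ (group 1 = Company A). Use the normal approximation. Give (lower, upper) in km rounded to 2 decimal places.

Per-group SEs: s₁/√n₁ = 6.4/√235 = 0.4175, s₂/√n₂ = 12.8/√157 = 1.0216.
Unpooled SE of the difference: √(0.17430625 + 1.04366656) = 1.1036.
Margin of error = z* · SE = 1.645 × 1.1036 = 1.8154.
x̄₁ − x̄₂ = 34.8 − 14.6 = 20.2000.
CI: 20.2000 ± 1.8154 = (18.38, 22.02).

(18.38, 22.02)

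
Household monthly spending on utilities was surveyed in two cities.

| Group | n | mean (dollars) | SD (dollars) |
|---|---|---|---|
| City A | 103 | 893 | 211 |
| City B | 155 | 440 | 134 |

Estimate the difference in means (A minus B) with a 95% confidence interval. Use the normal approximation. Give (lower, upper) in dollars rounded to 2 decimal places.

SE₁ = s₁/√n₁ = 211/√103 = 20.7904; SE₂ = 134/√155 = 10.7631.
Independent samples, unequal variances: SE_diff = √(SE₁² + SE₂²) = √(432.24073216 + 115.84432161) = 23.4112.
z* = 1.960, so margin of error = 1.960 × 23.4112 = 45.8860.
Difference in means = 893 − 440 = 453.0000.
453.0000 ± 45.8860 → (407.11, 498.89).

(407.11, 498.89)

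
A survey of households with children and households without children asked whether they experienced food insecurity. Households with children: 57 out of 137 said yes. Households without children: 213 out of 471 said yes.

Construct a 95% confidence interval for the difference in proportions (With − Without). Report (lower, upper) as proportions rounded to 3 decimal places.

(-0.130, 0.058)

Sample proportions: 57/137 = 0.4161, 213/471 = 0.4522.
Each SE is √(p̂(1−p̂)/n): √(0.4161·0.5839/137) = 0.04211 and √(0.4522·0.5478/471) = 0.02293.
SE(p̂₁ − p̂₂) = √(SE₁² + SE₂²) = √(0.0017732521 + 0.0005257849) = 0.04795, since the two samples are independent.
At 95% confidence z* = 1.960; margin = 1.960 × 0.04795 = 0.09398.
The difference is 0.4161 − 0.4522 = -0.0361, so the interval is -0.0361 ± 0.09398 = (-0.130, 0.058).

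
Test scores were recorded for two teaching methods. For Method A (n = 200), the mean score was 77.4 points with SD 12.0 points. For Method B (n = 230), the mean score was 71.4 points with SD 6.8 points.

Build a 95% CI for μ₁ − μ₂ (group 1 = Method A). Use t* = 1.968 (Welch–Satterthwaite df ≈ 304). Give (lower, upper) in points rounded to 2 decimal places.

(4.11, 7.89)

Per-group SEs: s₁/√n₁ = 12.0/√200 = 0.8485, s₂/√n₂ = 6.8/√230 = 0.4484.
Unpooled SE of the difference: √(0.71995225 + 0.20106256) = 0.9597.
Margin of error = t* · SE = 1.968 × 0.9597 = 1.8887.
x̄₁ − x̄₂ = 77.4 − 71.4 = 6.0000.
CI: 6.0000 ± 1.8887 = (4.11, 7.89).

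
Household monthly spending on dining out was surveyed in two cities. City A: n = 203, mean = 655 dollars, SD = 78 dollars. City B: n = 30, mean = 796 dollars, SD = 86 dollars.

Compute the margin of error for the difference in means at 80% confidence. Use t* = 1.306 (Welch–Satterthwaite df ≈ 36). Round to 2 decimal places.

Per-group SEs: s₁/√n₁ = 78/√203 = 5.4745, s₂/√n₂ = 86/√30 = 15.7014.
Unpooled SE of the difference: √(29.97015025 + 246.53396196) = 16.6284.
Margin of error = t* · SE = 1.306 × 16.6284 = 21.7167.

21.72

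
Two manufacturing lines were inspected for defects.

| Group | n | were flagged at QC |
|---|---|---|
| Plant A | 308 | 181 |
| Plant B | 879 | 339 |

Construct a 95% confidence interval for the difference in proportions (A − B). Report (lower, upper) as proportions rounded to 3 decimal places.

p̂₁ = 181/308 = 0.5877 and p̂₂ = 339/879 = 0.3857.
SE₁ = √(p̂₁(1−p̂₁)/n₁) = √(0.5877·0.4123/308) = 0.02805; SE₂ = √(0.3857·0.6143/879) = 0.01642.
Independent samples: SE of the difference = √(SE₁² + SE₂²) = √(0.0007868025 + 0.0002696164) = 0.03250.
z* for 95% confidence is 1.960, so the margin of error is 1.960 × 0.03250 = 0.06370.
Point estimate p̂₁ − p̂₂ = 0.5877 − 0.3857 = 0.2020.
0.2020 ± 0.06370 → (0.138, 0.266).

(0.138, 0.266)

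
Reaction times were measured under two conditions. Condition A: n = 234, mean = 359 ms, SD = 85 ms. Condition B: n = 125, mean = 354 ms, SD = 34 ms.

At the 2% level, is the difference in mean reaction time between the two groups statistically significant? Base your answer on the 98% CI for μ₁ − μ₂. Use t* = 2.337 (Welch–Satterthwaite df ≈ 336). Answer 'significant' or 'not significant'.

not significant

SE₁ = s₁/√n₁ = 85/√234 = 5.5566; SE₂ = 34/√125 = 3.0411.
Independent samples, unequal variances: SE_diff = √(SE₁² + SE₂²) = √(30.87580356 + 9.24828921) = 6.3344.
t* = 2.337, so margin of error = 2.337 × 6.3344 = 14.8035.
Difference in means = 359 − 354 = 5.0000.
5.0000 ± 14.8035 → (-9.8035, 19.8035).
The interval (-9.8035, 19.8035) contains 0, so the difference is not significant.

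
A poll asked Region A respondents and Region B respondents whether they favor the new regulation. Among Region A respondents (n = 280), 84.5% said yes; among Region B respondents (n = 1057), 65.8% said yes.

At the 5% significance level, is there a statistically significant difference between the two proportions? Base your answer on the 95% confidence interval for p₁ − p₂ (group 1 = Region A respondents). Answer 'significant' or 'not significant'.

significant

The two standard errors are √(0.8450×0.1550/280) = 0.02163 and √(0.6580×0.3420/1057) = 0.01459.
Because the samples are independent, SE_diff = √(0.02163² + 0.01459²) = 0.02609.
Using z* = 1.960 for 95%, ME = 1.960 × 0.02609 = 0.05114.
p̂₁ − p̂₂ = 0.1870; interval 0.1870 ± 0.05114 gives (0.13586, 0.23814).
The interval (0.13586, 0.23814) does not contain 0, so the difference is significant.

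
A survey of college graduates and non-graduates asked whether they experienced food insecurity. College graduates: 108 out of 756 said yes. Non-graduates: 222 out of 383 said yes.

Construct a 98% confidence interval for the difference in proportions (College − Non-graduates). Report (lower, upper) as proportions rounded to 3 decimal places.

(-0.502, -0.371)

Sample proportions: 108/756 = 0.1429, 222/383 = 0.5796.
Each SE is √(p̂(1−p̂)/n): √(0.1429·0.8571/756) = 0.01273 and √(0.5796·0.4204/383) = 0.02522.
SE(p̂₁ − p̂₂) = √(SE₁² + SE₂²) = √(0.0001620529 + 0.0006360484) = 0.02825, since the two samples are independent.
At 98% confidence z* = 2.326; margin = 2.326 × 0.02825 = 0.06571.
The difference is 0.1429 − 0.5796 = -0.4367, so the interval is -0.4367 ± 0.06571 = (-0.502, -0.371).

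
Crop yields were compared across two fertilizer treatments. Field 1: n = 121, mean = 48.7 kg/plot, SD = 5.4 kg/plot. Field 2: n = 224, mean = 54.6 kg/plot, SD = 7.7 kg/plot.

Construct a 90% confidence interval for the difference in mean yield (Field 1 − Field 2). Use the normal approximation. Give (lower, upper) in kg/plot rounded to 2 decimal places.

(-7.07, -4.73)

Standard errors of each mean: 5.4/√121 = 0.4909 and 7.7/√224 = 0.5145.
SE(x̄₁ − x̄₂) = √(0.4909² + 0.5145²) = 0.7111 for independent samples with unequal variances.
With z* = 1.645, the margin is 1.645 × 0.7111 = 1.1698.
x̄₁ − x̄₂ = 48.7 − 54.6 = -5.9000; the interval is -5.9000 ± 1.1698 = (-7.07, -4.73).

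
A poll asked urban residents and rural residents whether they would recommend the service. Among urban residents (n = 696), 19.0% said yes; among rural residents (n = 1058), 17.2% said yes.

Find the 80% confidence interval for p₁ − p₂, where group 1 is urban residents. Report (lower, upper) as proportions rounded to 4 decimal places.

(-0.0062, 0.0422)

Each SE is √(p̂(1−p̂)/n): √(0.1900·0.8100/696) = 0.01487 and √(0.1720·0.8280/1058) = 0.01160.
SE(p̂₁ − p̂₂) = √(SE₁² + SE₂²) = √(0.0002211169 + 0.00013456) = 0.01886, since the two samples are independent.
At 80% confidence z* = 1.282; margin = 1.282 × 0.01886 = 0.02418.
The difference is 0.1900 − 0.1720 = 0.0180, so the interval is 0.0180 ± 0.02418 = (-0.0062, 0.0422).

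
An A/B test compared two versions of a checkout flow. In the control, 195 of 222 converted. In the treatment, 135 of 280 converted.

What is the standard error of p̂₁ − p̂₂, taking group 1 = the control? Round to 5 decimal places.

p̂₁ = 195/222 = 0.8784 and p̂₂ = 135/280 = 0.4821.
SE₁ = √(p̂₁(1−p̂₁)/n₁) = √(0.8784·0.1216/222) = 0.02193; SE₂ = √(0.4821·0.5179/280) = 0.02986.
Independent samples: SE of the difference = √(SE₁² + SE₂²) = √(0.0004809249 + 0.0008916196) = 0.03705.

0.03705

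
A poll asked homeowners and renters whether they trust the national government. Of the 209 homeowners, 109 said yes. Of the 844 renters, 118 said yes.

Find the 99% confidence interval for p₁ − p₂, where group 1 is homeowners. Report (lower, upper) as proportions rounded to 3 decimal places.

(0.288, 0.476)

Sample proportions: 109/209 = 0.5215, 118/844 = 0.1398.
Each SE is √(p̂(1−p̂)/n): √(0.5215·0.4785/209) = 0.03455 and √(0.1398·0.8602/844) = 0.01194.
SE(p̂₁ − p̂₂) = √(SE₁² + SE₂²) = √(0.0011937025 + 0.0001425636) = 0.03655, since the two samples are independent.
At 99% confidence z* = 2.576; margin = 2.576 × 0.03655 = 0.09415.
The difference is 0.5215 − 0.1398 = 0.3817, so the interval is 0.3817 ± 0.09415 = (0.288, 0.476).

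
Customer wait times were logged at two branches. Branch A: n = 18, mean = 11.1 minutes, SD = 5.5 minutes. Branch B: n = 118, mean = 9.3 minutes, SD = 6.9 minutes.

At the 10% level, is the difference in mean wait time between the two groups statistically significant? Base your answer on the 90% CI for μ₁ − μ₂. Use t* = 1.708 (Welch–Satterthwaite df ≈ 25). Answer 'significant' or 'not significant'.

not significant

Standard errors of each mean: 5.5/√18 = 1.2964 and 6.9/√118 = 0.6352.
SE(x̄₁ − x̄₂) = √(1.2964² + 0.6352²) = 1.4437 for independent samples with unequal variances.
With t* = 1.708, the margin is 1.708 × 1.4437 = 2.4658.
x̄₁ − x̄₂ = 11.1 − 9.3 = 1.8000; the interval is 1.8000 ± 2.4658 = (-0.6658, 4.2658).
The interval (-0.6658, 4.2658) contains 0, so the difference is not significant.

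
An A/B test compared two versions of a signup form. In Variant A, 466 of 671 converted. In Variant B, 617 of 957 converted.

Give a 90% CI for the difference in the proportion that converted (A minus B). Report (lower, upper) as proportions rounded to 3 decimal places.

(0.011, 0.089)

Sample proportions: 466/671 = 0.6945, 617/957 = 0.6447.
Each SE is √(p̂(1−p̂)/n): √(0.6945·0.3055/671) = 0.01778 and √(0.6447·0.3553/957) = 0.01547.
SE(p̂₁ − p̂₂) = √(SE₁² + SE₂²) = √(0.0003161284 + 0.0002393209) = 0.02357, since the two samples are independent.
At 90% confidence z* = 1.645; margin = 1.645 × 0.02357 = 0.03877.
The difference is 0.6945 − 0.6447 = 0.0498, so the interval is 0.0498 ± 0.03877 = (0.011, 0.089).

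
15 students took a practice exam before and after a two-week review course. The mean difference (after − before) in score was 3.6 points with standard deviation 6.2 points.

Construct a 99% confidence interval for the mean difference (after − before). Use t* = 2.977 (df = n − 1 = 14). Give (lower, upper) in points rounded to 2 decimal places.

(-1.17, 8.37)

Paired design: SE = s_d/√n = 6.2/√15 = 1.6008.
t* = 2.977; margin of error = 2.977 × 1.6008 = 4.7656.
3.6 ± 4.7656 → (-1.17, 8.37).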